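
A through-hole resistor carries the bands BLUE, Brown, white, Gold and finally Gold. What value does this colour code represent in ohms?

61.9 Ω

Blue → 6 (first significant figure)
Brown → 1 (second significant figure)
White → 9 (third significant figure)
Gold → ×0.1 multiplier
619 × 0.1 = 61.9 Ω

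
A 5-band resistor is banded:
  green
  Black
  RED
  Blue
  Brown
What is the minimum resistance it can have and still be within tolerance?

496980000 Ω

Green → 5 (first significant figure)
Black → 0 (second significant figure)
Red → 2 (third significant figure)
Blue → ×10^6 multiplier
Brown → ±1% tolerance
502 × 1000000 = 502000000 Ω
Minimum = 502000000 × (1 − 1/100) = 496980000 Ω.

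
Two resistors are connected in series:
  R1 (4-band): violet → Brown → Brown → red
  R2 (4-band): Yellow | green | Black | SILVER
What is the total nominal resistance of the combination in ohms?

R1: violet, brown → 71; brown ×10 → 710 Ω.
R2: yellow, green → 45; black ×1 → 45 Ω.
Series: 710 + 45 = 755 Ω.

755 Ω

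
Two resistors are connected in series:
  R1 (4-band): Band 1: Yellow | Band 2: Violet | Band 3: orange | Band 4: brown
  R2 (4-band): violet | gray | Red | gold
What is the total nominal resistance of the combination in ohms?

54800 Ω

R1: yellow, violet → 47; orange ×10^3 → 47000 Ω.
R2: violet, grey → 78; red ×10^2 → 7800 Ω.
Series: 47000 + 7800 = 54800 Ω.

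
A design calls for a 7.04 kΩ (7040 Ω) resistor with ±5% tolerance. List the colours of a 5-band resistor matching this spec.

violet, black, yellow, brown, gold

7040 Ω = 704 × 10^1.
7 → violet
0 → black
4 → yellow
Multiplier 10^1 → brown.
±5% tolerance → gold.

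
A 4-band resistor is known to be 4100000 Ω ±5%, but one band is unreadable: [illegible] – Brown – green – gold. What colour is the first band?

yellow

4100000 Ω = 41 × 10^5.
The first band gives digit 4 of the significand, and 4 is yellow.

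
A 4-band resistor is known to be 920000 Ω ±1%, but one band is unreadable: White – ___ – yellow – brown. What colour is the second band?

red

920000 Ω = 92 × 10^4.
The second band gives digit 2 of the significand, and 2 is red.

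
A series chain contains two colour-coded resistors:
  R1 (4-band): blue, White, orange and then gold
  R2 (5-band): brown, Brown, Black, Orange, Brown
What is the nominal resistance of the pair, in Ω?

R1: blue, white → 69; orange ×10^3 → 69000 Ω.
R2: brown, brown, black → 110; orange ×10^3 → 110000 Ω.
Series: 69000 + 110000 = 179000 Ω.

179000 Ω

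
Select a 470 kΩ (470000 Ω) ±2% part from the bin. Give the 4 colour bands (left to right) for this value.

yellow, violet, yellow, red

470000 Ω = 47 × 10^4.
4 → yellow
7 → violet
Multiplier 10^4 → yellow.
±2% tolerance → red.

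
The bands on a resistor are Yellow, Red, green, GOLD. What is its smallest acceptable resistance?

3990000 Ω

Yellow → 4 (first significant figure)
Red → 2 (second significant figure)
Green → ×10^5 multiplier
Gold → ±5% tolerance
42 × 100000 = 4200000 Ω
Smallest = 4200000 × (1 − 5/100) = 3990000 Ω.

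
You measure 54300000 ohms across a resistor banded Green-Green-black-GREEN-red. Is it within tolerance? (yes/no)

yes

Green → 5 (first significant figure)
Green → 5 (second significant figure)
Black → 0 (third significant figure)
Green → ×10^5 multiplier
Red → ±2% tolerance
550 × 100000 = 55000000 Ω
Allowed range: 53900000 Ω to 56100000 Ω.
54300000 ohms lies inside that range.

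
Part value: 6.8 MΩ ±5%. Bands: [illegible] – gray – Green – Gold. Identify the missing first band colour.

blue

6800000 Ω = 68 × 10^5.
The first band gives digit 6 of the significand, and 6 is blue.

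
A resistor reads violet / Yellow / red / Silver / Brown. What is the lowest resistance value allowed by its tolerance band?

7.3458 Ω

Violet → 7 (first significant figure)
Yellow → 4 (second significant figure)
Red → 2 (third significant figure)
Silver → ×0.01 multiplier
Brown → ±1% tolerance
742 × 0.01 = 7.42 Ω
Lowest = 7.42 × (1 − 1/100) = 7.3458 Ω.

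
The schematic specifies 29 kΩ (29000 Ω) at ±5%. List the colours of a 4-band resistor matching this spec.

29000 Ω = 29 × 10^3.
2 → red
9 → white
Multiplier 10^3 → orange.
±5% tolerance → gold.

red, white, orange, gold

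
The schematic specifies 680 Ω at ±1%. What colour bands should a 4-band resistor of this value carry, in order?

blue, grey, brown, brown

680 Ω = 68 × 10^1.
6 → blue
8 → grey
Multiplier 10^1 → brown.
±1% tolerance → brown.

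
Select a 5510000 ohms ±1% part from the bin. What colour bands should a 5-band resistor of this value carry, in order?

green, green, brown, yellow, brown

5510000 Ω = 551 × 10^4.
5 → green
5 → green
1 → brown
Multiplier 10^4 → yellow.
±1% tolerance → brown.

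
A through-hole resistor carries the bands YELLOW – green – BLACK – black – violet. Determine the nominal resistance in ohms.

Yellow → 4 (first significant figure)
Green → 5 (second significant figure)
Black → 0 (third significant figure)
Black → ×1 multiplier
450 × 1 = 450 Ω

450 Ω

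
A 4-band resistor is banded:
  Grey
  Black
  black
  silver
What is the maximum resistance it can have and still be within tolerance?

Grey → 8 (first significant figure)
Black → 0 (second significant figure)
Black → ×1 multiplier
Silver → ±10% tolerance
80 × 1 = 80 Ω
Maximum = 80 × (1 + 10/100) = 88 Ω.

88 Ω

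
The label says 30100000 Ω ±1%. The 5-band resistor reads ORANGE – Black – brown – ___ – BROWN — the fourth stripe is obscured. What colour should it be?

green

30100000 Ω = 301 × 10^5.
The fourth band is the multiplier, 10^5, which is green.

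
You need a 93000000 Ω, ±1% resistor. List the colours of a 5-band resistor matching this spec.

93000000 Ω = 930 × 10^5.
9 → white
3 → orange
0 → black
Multiplier 10^5 → green.
±1% tolerance → brown.

white, orange, black, green, brown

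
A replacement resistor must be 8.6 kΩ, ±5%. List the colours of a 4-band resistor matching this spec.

grey, blue, red, gold

8600 Ω = 86 × 10^2.
8 → grey
6 → blue
Multiplier 10^2 → red.
±5% tolerance → gold.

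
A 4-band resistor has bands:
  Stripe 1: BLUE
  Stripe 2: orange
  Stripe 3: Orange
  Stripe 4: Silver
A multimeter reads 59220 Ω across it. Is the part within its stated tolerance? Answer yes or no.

Blue → 6 (first significant figure)
Orange → 3 (second significant figure)
Orange → ×10^3 multiplier
Silver → ±10% tolerance
63 × 1000 = 63000 Ω
Allowed range: 56700 Ω to 69300 Ω.
59220 Ω lies inside that range.

yes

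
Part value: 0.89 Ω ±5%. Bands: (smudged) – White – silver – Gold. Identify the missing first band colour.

grey

0.89 Ω = 89 × 10^-2.
The first band gives digit 8 of the significand, and 8 is grey.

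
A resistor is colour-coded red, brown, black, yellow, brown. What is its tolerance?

±1%

The last band, brown, is the tolerance band.
Brown corresponds to ±1%.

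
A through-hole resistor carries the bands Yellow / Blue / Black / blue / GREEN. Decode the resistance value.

460000000 Ω

Yellow → 4 (first significant figure)
Blue → 6 (second significant figure)
Black → 0 (third significant figure)
Blue → ×10^6 multiplier
460 × 1000000 = 460000000 Ω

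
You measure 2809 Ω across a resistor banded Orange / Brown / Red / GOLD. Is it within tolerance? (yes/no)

no

Orange → 3 (first significant figure)
Brown → 1 (second significant figure)
Red → ×10^2 multiplier
Gold → ±5% tolerance
31 × 100 = 3100 Ω
Allowed range: 2945 Ω to 3255 Ω.
2809 Ω lies outside that range.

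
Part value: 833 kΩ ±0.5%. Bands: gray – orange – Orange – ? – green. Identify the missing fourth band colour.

833000 Ω = 833 × 10^3.
The fourth band is the multiplier, 10^3, which is orange.

orange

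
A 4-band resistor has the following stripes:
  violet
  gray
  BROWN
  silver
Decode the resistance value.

Violet → 7 (first significant figure)
Grey → 8 (second significant figure)
Brown → ×10 multiplier
78 × 10 = 780 Ω

780 Ω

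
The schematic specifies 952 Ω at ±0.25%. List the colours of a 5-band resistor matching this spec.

white, green, red, black, blue

952 Ω = 952 × 10^0.
9 → white
5 → green
2 → red
Multiplier 10^0 → black.
±0.25% tolerance → blue.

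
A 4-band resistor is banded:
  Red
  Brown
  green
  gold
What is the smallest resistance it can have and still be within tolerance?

Red → 2 (first significant figure)
Brown → 1 (second significant figure)
Green → ×10^5 multiplier
Gold → ±5% tolerance
21 × 100000 = 2100000 Ω
Smallest = 2100000 × (1 − 5/100) = 1995000 Ω.

1995000 Ω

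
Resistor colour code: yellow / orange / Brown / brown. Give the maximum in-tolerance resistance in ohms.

Yellow → 4 (first significant figure)
Orange → 3 (second significant figure)
Brown → ×10 multiplier
Brown → ±1% tolerance
43 × 10 = 430 Ω
Maximum = 430 × (1 + 1/100) = 434.3 Ω.

434.3 Ω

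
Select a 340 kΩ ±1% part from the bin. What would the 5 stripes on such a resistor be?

orange, yellow, black, orange, brown

340000 Ω = 340 × 10^3.
3 → orange
4 → yellow
0 → black
Multiplier 10^3 → orange.
±1% tolerance → brown.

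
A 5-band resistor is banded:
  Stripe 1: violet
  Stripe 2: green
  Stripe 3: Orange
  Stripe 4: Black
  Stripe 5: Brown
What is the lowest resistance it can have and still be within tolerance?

Violet → 7 (first significant figure)
Green → 5 (second significant figure)
Orange → 3 (third significant figure)
Black → ×1 multiplier
Brown → ±1% tolerance
753 × 1 = 753 Ω
Lowest = 753 × (1 − 1/100) = 745.47 Ω.

745.47 Ω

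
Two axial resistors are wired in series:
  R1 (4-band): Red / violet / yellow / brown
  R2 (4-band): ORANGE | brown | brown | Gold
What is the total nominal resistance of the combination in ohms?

R1: red, violet → 27; yellow ×10^4 → 270000 Ω.
R2: orange, brown → 31; brown ×10 → 310 Ω.
Series: 270000 + 310 = 270310 Ω.

270310 Ω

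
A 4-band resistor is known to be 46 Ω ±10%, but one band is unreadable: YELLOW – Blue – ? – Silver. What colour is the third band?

46 Ω = 46 × 10^0.
The third band is the multiplier, 10^0, which is black.

black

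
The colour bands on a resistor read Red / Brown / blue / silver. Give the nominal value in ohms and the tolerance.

Red → 2 (first significant figure)
Brown → 1 (second significant figure)
Blue → ×10^6 multiplier
Silver → ±10% tolerance
21 × 1000000 = 21000000 Ω

21000000 Ω ±10%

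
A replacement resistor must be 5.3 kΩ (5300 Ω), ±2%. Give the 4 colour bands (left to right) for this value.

5300 Ω = 53 × 10^2.
5 → green
3 → orange
Multiplier 10^2 → red.
±2% tolerance → red.

green, orange, red, red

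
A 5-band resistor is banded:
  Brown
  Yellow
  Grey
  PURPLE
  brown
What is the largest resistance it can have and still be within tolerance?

1494800000 Ω

Brown → 1 (first significant figure)
Yellow → 4 (second significant figure)
Grey → 8 (third significant figure)
Violet → ×10^7 multiplier
Brown → ±1% tolerance
148 × 10000000 = 1480000000 Ω
Largest = 1480000000 × (1 + 1/100) = 1494800000 Ω.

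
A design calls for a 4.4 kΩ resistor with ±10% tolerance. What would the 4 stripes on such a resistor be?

4400 Ω = 44 × 10^2.
4 → yellow
4 → yellow
Multiplier 10^2 → red.
±10% tolerance → silver.

yellow, yellow, red, silver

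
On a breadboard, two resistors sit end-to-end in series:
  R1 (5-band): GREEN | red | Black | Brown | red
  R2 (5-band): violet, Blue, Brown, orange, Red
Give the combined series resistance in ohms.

766200 Ω

R1: green, red, black → 520; brown ×10 → 5200 Ω.
R2: violet, blue, brown → 761; orange ×10^3 → 761000 Ω.
Series: 5200 + 761000 = 766200 Ω.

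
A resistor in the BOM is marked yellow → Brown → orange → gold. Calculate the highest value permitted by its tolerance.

43050 Ω

Yellow → 4 (first significant figure)
Brown → 1 (second significant figure)
Orange → ×10^3 multiplier
Gold → ±5% tolerance
41 × 1000 = 41000 Ω
Highest = 41000 × (1 + 5/100) = 43050 Ω.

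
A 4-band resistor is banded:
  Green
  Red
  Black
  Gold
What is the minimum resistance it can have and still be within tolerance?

49.4 Ω

Green → 5 (first significant figure)
Red → 2 (second significant figure)
Black → ×1 multiplier
Gold → ±5% tolerance
52 × 1 = 52 Ω
Minimum = 52 × (1 − 5/100) = 49.4 Ω.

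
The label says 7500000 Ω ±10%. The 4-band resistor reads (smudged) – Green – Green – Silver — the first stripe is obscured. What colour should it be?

7500000 Ω = 75 × 10^5.
The first band gives digit 7 of the significand, and 7 is violet.

violet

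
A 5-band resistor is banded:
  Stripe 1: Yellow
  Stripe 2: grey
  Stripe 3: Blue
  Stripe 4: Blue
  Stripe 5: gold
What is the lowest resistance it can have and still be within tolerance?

461700000 Ω

Yellow → 4 (first significant figure)
Grey → 8 (second significant figure)
Blue → 6 (third significant figure)
Blue → ×10^6 multiplier
Gold → ±5% tolerance
486 × 1000000 = 486000000 Ω
Lowest = 486000000 × (1 − 5/100) = 461700000 Ω.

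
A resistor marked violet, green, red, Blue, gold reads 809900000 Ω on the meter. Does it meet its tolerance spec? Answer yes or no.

Violet → 7 (first significant figure)
Green → 5 (second significant figure)
Red → 2 (third significant figure)
Blue → ×10^6 multiplier
Gold → ±5% tolerance
752 × 1000000 = 752000000 Ω
Allowed range: 714400000 Ω to 789600000 Ω.
809900000 Ω lies outside that range.

no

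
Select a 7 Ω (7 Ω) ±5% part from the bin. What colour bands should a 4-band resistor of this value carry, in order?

violet, black, gold, gold

7 Ω = 70 × 10^-1.
7 → violet
0 → black
Multiplier 10^-1 → gold.
±5% tolerance → gold.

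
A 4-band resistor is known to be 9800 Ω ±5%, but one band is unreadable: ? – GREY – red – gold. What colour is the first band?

9800 Ω = 98 × 10^2.
The first band gives digit 9 of the significand, and 9 is white.

white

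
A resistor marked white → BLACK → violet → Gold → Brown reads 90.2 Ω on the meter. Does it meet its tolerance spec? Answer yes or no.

yes

White → 9 (first significant figure)
Black → 0 (second significant figure)
Violet → 7 (third significant figure)
Gold → ×0.1 multiplier
Brown → ±1% tolerance
907 × 0.1 = 90.7 Ω
Allowed range: 89.793 Ω to 91.607 Ω.
90.2 Ω lies inside that range.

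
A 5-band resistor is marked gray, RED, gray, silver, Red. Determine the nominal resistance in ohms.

Grey → 8 (first significant figure)
Red → 2 (second significant figure)
Grey → 8 (third significant figure)
Silver → ×0.01 multiplier
828 × 0.01 = 8.28 Ω

8.28 Ω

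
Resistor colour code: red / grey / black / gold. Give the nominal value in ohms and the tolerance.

28 Ω ±5%

Red → 2 (first significant figure)
Grey → 8 (second significant figure)
Black → ×1 multiplier
Gold → ±5% tolerance
28 × 1 = 28 Ω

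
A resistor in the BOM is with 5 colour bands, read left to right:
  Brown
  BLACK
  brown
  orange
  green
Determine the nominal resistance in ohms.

101000 Ω

Brown → 1 (first significant figure)
Black → 0 (second significant figure)
Brown → 1 (third significant figure)
Orange → ×10^3 multiplier
101 × 1000 = 101000 Ω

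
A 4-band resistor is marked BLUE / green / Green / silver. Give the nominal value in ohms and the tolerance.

Blue → 6 (first significant figure)
Green → 5 (second significant figure)
Green → ×10^5 multiplier
Silver → ±10% tolerance
65 × 100000 = 6500000 Ω

6500000 Ω ±10%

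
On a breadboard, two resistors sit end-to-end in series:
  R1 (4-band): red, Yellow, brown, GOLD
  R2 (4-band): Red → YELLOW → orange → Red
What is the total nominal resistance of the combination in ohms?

R1: red, yellow → 24; brown ×10 → 240 Ω.
R2: red, yellow → 24; orange ×10^3 → 24000 Ω.
Series: 240 + 24000 = 24240 Ω.

24240 Ω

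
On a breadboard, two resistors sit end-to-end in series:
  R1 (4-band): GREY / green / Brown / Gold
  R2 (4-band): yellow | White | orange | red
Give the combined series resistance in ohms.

49850 Ω

R1: grey, green → 85; brown ×10 → 850 Ω.
R2: yellow, white → 49; orange ×10^3 → 49000 Ω.
Series: 850 + 49000 = 49850 Ω.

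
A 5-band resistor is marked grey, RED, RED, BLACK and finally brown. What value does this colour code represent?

822 Ω

Grey → 8 (first significant figure)
Red → 2 (second significant figure)
Red → 2 (third significant figure)
Black → ×1 multiplier
822 × 1 = 822 Ω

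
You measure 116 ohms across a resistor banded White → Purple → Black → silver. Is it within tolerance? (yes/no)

no

White → 9 (first significant figure)
Violet → 7 (second significant figure)
Black → ×1 multiplier
Silver → ±10% tolerance
97 × 1 = 97 Ω
Allowed range: 87.3 Ω to 106.7 Ω.
116 ohms lies outside that range.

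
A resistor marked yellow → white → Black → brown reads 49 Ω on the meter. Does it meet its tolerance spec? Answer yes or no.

yes

Yellow → 4 (first significant figure)
White → 9 (second significant figure)
Black → ×1 multiplier
Brown → ±1% tolerance
49 × 1 = 49 Ω
Allowed range: 48.51 Ω to 49.49 Ω.
49 Ω lies inside that range.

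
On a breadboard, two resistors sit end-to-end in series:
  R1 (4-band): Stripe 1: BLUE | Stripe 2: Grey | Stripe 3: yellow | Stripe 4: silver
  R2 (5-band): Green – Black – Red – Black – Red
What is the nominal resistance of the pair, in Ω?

R1: blue, grey → 68; yellow ×10^4 → 680000 Ω.
R2: green, black, red → 502; black ×1 → 502 Ω.
Series: 680000 + 502 = 680502 Ω.

680502 Ω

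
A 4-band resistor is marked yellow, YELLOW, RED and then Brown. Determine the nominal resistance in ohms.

Yellow → 4 (first significant figure)
Yellow → 4 (second significant figure)
Red → ×10^2 multiplier
44 × 100 = 4400 Ω

4400 Ω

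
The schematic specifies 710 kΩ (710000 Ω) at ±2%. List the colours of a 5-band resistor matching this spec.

710000 Ω = 710 × 10^3.
7 → violet
1 → brown
0 → black
Multiplier 10^3 → orange.
±2% tolerance → red.

violet, brown, black, orange, red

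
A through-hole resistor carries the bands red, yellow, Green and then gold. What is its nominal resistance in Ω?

Red → 2 (first significant figure)
Yellow → 4 (second significant figure)
Green → ×10^5 multiplier
24 × 100000 = 2400000 Ω

2400000 Ω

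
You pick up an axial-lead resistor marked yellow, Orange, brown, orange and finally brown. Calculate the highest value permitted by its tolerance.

Yellow → 4 (first significant figure)
Orange → 3 (second significant figure)
Brown → 1 (third significant figure)
Orange → ×10^3 multiplier
Brown → ±1% tolerance
431 × 1000 = 431000 Ω
Highest = 431000 × (1 + 1/100) = 435310 Ω.

435310 Ω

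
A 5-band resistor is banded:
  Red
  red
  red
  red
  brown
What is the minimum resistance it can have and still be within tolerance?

Red → 2 (first significant figure)
Red → 2 (second significant figure)
Red → 2 (third significant figure)
Red → ×10^2 multiplier
Brown → ±1% tolerance
222 × 100 = 22200 Ω
Minimum = 22200 × (1 − 1/100) = 21978 Ω.

21978 Ω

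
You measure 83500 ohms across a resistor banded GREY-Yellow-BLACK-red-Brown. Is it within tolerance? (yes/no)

Grey → 8 (first significant figure)
Yellow → 4 (second significant figure)
Black → 0 (third significant figure)
Red → ×10^2 multiplier
Brown → ±1% tolerance
840 × 100 = 84000 Ω
Allowed range: 83160 Ω to 84840 Ω.
83500 ohms lies inside that range.

yes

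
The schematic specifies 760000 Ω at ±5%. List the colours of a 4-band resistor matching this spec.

violet, blue, yellow, gold

760000 Ω = 76 × 10^4.
7 → violet
6 → blue
Multiplier 10^4 → yellow.
±5% tolerance → gold.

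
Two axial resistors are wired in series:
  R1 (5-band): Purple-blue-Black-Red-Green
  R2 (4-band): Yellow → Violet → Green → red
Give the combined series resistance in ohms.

R1: violet, blue, black → 760; red ×10^2 → 76000 Ω.
R2: yellow, violet → 47; green ×10^5 → 4700000 Ω.
Series: 76000 + 4700000 = 4776000 Ω.

4776000 Ω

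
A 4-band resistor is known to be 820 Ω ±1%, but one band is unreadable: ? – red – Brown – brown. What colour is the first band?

grey

820 Ω = 82 × 10^1.
The first band gives digit 8 of the significand, and 8 is grey.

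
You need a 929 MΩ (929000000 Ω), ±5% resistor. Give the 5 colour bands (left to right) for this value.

white, red, white, blue, gold

929000000 Ω = 929 × 10^6.
9 → white
2 → red
9 → white
Multiplier 10^6 → blue.
±5% tolerance → gold.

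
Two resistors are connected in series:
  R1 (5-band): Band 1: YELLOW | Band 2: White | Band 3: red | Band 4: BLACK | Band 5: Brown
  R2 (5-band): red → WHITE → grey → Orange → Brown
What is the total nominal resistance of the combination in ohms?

298492 Ω

R1: yellow, white, red → 492; black ×1 → 492 Ω.
R2: red, white, grey → 298; orange ×10^3 → 298000 Ω.
Series: 492 + 298000 = 298492 Ω.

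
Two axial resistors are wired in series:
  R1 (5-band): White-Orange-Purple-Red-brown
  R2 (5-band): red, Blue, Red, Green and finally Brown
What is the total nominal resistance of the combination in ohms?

R1: white, orange, violet → 937; red ×10^2 → 93700 Ω.
R2: red, blue, red → 262; green ×10^5 → 26200000 Ω.
Series: 93700 + 26200000 = 26293700 Ω.

26293700 Ω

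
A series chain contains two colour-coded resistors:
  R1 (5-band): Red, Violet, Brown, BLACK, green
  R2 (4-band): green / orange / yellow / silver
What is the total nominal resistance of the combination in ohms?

530271 Ω

R1: red, violet, brown → 271; black ×1 → 271 Ω.
R2: green, orange → 53; yellow ×10^4 → 530000 Ω.
Series: 271 + 530000 = 530271 Ω.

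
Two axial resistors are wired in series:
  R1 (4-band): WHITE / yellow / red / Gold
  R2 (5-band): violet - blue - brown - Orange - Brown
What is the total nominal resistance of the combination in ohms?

770400 Ω

R1: white, yellow → 94; red ×10^2 → 9400 Ω.
R2: violet, blue, brown → 761; orange ×10^3 → 761000 Ω.
Series: 9400 + 761000 = 770400 Ω.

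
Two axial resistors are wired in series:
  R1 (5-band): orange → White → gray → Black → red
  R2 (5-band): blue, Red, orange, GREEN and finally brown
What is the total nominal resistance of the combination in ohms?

R1: orange, white, grey → 398; black ×1 → 398 Ω.
R2: blue, red, orange → 623; green ×10^5 → 62300000 Ω.
Series: 398 + 62300000 = 62300398 Ω.

62300398 Ω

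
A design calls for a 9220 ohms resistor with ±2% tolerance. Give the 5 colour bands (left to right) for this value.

white, red, red, brown, red

9220 Ω = 922 × 10^1.
9 → white
2 → red
2 → red
Multiplier 10^1 → brown.
±2% tolerance → red.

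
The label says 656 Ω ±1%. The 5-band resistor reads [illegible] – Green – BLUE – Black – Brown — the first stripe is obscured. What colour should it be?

656 Ω = 656 × 10^0.
The first band gives digit 6 of the significand, and 6 is blue.

blue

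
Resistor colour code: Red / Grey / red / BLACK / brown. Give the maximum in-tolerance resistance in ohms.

Red → 2 (first significant figure)
Grey → 8 (second significant figure)
Red → 2 (third significant figure)
Black → ×1 multiplier
Brown → ±1% tolerance
282 × 1 = 282 Ω
Maximum = 282 × (1 + 1/100) = 284.82 Ω.

284.82 Ω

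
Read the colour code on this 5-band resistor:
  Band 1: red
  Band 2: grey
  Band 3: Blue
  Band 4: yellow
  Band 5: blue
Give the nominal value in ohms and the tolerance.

2860000 Ω ±0.25%

Red → 2 (first significant figure)
Grey → 8 (second significant figure)
Blue → 6 (third significant figure)
Yellow → ×10^4 multiplier
Blue → ±0.25% tolerance
286 × 10000 = 2860000 Ω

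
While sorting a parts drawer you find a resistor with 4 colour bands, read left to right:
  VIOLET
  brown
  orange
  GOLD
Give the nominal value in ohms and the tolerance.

Violet → 7 (first significant figure)
Brown → 1 (second significant figure)
Orange → ×10^3 multiplier
Gold → ±5% tolerance
71 × 1000 = 71000 Ω

71000 Ω ±5%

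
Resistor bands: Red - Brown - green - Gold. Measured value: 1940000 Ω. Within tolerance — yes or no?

Red → 2 (first significant figure)
Brown → 1 (second significant figure)
Green → ×10^5 multiplier
Gold → ±5% tolerance
21 × 100000 = 2100000 Ω
Allowed range: 1995000 Ω to 2205000 Ω.
1940000 Ω lies outside that range.

no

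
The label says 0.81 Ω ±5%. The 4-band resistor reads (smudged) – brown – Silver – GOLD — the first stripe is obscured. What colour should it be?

0.81 Ω = 81 × 10^-2.
The first band gives digit 8 of the significand, and 8 is grey.

grey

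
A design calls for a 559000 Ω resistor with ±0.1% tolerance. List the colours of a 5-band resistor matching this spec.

559000 Ω = 559 × 10^3.
5 → green
5 → green
9 → white
Multiplier 10^3 → orange.
±0.1% tolerance → violet.

green, green, white, orange, violet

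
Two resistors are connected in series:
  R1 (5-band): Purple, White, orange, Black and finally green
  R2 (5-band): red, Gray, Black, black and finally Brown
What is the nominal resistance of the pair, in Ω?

R1: violet, white, orange → 793; black ×1 → 793 Ω.
R2: red, grey, black → 280; black ×1 → 280 Ω.
Series: 793 + 280 = 1073 Ω.

1073 Ω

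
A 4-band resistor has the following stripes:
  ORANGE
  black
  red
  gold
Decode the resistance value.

3000 Ω

Orange → 3 (first significant figure)
Black → 0 (second significant figure)
Red → ×10^2 multiplier
30 × 100 = 3000 Ω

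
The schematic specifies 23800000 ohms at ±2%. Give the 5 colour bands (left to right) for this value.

red, orange, grey, green, red

23800000 Ω = 238 × 10^5.
2 → red
3 → orange
8 → grey
Multiplier 10^5 → green.
±2% tolerance → red.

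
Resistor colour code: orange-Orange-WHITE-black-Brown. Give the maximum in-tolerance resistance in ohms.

Orange → 3 (first significant figure)
Orange → 3 (second significant figure)
White → 9 (third significant figure)
Black → ×1 multiplier
Brown → ±1% tolerance
339 × 1 = 339 Ω
Maximum = 339 × (1 + 1/100) = 342.39 Ω.

342.39 Ω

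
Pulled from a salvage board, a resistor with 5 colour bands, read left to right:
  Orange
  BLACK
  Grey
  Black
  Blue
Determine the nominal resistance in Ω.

Orange → 3 (first significant figure)
Black → 0 (second significant figure)
Grey → 8 (third significant figure)
Black → ×1 multiplier
308 × 1 = 308 Ω

308 Ω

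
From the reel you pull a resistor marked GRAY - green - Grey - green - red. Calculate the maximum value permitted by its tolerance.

Grey → 8 (first significant figure)
Green → 5 (second significant figure)
Grey → 8 (third significant figure)
Green → ×10^5 multiplier
Red → ±2% tolerance
858 × 100000 = 85800000 Ω
Maximum = 85800000 × (1 + 2/100) = 87516000 Ω.

87516000 Ω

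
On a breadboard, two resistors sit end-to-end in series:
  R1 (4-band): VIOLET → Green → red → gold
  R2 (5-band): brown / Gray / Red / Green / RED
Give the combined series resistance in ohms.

18207500 Ω

R1: violet, green → 75; red ×10^2 → 7500 Ω.
R2: brown, grey, red → 182; green ×10^5 → 18200000 Ω.
Series: 7500 + 18200000 = 18207500 Ω.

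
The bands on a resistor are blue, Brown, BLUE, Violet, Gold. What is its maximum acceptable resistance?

Blue → 6 (first significant figure)
Brown → 1 (second significant figure)
Blue → 6 (third significant figure)
Violet → ×10^7 multiplier
Gold → ±5% tolerance
616 × 10000000 = 6160000000 Ω
Maximum = 6160000000 × (1 + 5/100) = 6468000000 Ω.

6468000000 Ω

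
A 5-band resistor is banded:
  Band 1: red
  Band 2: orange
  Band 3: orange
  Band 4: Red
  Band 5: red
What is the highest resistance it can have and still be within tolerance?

23766 Ω

Red → 2 (first significant figure)
Orange → 3 (second significant figure)
Orange → 3 (third significant figure)
Red → ×10^2 multiplier
Red → ±2% tolerance
233 × 100 = 23300 Ω
Highest = 23300 × (1 + 2/100) = 23766 Ω.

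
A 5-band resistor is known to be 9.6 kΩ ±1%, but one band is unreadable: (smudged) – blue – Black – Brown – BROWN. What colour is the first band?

9600 Ω = 960 × 10^1.
The first band gives digit 9 of the significand, and 9 is white.

white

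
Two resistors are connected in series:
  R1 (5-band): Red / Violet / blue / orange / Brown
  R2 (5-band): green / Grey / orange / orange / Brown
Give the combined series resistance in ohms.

859000 Ω

R1: red, violet, blue → 276; orange ×10^3 → 276000 Ω.
R2: green, grey, orange → 583; orange ×10^3 → 583000 Ω.
Series: 276000 + 583000 = 859000 Ω.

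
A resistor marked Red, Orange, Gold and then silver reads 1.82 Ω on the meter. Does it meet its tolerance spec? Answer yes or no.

Red → 2 (first significant figure)
Orange → 3 (second significant figure)
Gold → ×0.1 multiplier
Silver → ±10% tolerance
23 × 0.1 = 2.3 Ω
Allowed range: 2.07 Ω to 2.53 Ω.
1.82 Ω lies outside that range.

no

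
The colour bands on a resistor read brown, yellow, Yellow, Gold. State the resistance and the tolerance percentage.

140000 Ω ±5%

Brown → 1 (first significant figure)
Yellow → 4 (second significant figure)
Yellow → ×10^4 multiplier
Gold → ±5% tolerance
14 × 10000 = 140000 Ω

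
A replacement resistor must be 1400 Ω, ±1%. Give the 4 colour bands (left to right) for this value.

brown, yellow, red, brown

1400 Ω = 14 × 10^2.
1 → brown
4 → yellow
Multiplier 10^2 → red.
±1% tolerance → brown.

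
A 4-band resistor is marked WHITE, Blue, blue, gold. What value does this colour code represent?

96000000 Ω

White → 9 (first significant figure)
Blue → 6 (second significant figure)
Blue → ×10^6 multiplier
96 × 1000000 = 96000000 Ω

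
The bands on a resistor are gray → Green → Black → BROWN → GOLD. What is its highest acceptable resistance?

8925 Ω

Grey → 8 (first significant figure)
Green → 5 (second significant figure)
Black → 0 (third significant figure)
Brown → ×10 multiplier
Gold → ±5% tolerance
850 × 10 = 8500 Ω
Highest = 8500 × (1 + 5/100) = 8925 Ω.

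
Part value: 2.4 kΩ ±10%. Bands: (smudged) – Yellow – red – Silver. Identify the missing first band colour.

2400 Ω = 24 × 10^2.
The first band gives digit 2 of the significand, and 2 is red.

red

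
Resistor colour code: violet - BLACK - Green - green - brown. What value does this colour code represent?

Violet → 7 (first significant figure)
Black → 0 (second significant figure)
Green → 5 (third significant figure)
Green → ×10^5 multiplier
705 × 100000 = 70500000 Ω

70500000 Ω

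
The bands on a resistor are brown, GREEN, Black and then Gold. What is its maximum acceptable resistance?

15.75 Ω

Brown → 1 (first significant figure)
Green → 5 (second significant figure)
Black → ×1 multiplier
Gold → ±5% tolerance
15 × 1 = 15 Ω
Maximum = 15 × (1 + 5/100) = 15.75 Ω.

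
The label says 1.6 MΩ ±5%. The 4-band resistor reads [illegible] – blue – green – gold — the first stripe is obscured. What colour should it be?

brown

1600000 Ω = 16 × 10^5.
The first band gives digit 1 of the significand, and 1 is brown.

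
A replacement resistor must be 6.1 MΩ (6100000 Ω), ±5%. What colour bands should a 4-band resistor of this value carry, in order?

blue, brown, green, gold

6100000 Ω = 61 × 10^5.
6 → blue
1 → brown
Multiplier 10^5 → green.
±5% tolerance → gold.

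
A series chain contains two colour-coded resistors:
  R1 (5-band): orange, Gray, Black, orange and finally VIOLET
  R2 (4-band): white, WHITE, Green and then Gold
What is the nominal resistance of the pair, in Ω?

R1: orange, grey, black → 380; orange ×10^3 → 380000 Ω.
R2: white, white → 99; green ×10^5 → 9900000 Ω.
Series: 380000 + 9900000 = 10280000 Ω.

10280000 Ω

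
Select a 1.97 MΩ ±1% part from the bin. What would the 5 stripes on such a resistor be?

1970000 Ω = 197 × 10^4.
1 → brown
9 → white
7 → violet
Multiplier 10^4 → yellow.
±1% tolerance → brown.

brown, white, violet, yellow, brown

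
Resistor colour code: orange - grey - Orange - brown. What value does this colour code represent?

Orange → 3 (first significant figure)
Grey → 8 (second significant figure)
Orange → ×10^3 multiplier
38 × 1000 = 38000 Ω

38000 Ω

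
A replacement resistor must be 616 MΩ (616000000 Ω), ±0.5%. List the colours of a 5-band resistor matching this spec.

616000000 Ω = 616 × 10^6.
6 → blue
1 → brown
6 → blue
Multiplier 10^6 → blue.
±0.5% tolerance → green.

blue, brown, blue, blue, green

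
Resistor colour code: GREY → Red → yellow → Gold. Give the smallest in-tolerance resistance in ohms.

Grey → 8 (first significant figure)
Red → 2 (second significant figure)
Yellow → ×10^4 multiplier
Gold → ±5% tolerance
82 × 10000 = 820000 Ω
Smallest = 820000 × (1 − 5/100) = 779000 Ω.

779000 Ω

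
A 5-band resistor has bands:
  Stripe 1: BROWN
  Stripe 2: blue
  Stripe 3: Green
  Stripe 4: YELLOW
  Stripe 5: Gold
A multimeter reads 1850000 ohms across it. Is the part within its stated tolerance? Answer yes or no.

no

Brown → 1 (first significant figure)
Blue → 6 (second significant figure)
Green → 5 (third significant figure)
Yellow → ×10^4 multiplier
Gold → ±5% tolerance
165 × 10000 = 1650000 Ω
Allowed range: 1567500 Ω to 1732500 Ω.
1850000 ohms lies outside that range.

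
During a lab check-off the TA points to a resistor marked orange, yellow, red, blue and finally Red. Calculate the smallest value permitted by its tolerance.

335160000 Ω

Orange → 3 (first significant figure)
Yellow → 4 (second significant figure)
Red → 2 (third significant figure)
Blue → ×10^6 multiplier
Red → ±2% tolerance
342 × 1000000 = 342000000 Ω
Smallest = 342000000 × (1 − 2/100) = 335160000 Ω.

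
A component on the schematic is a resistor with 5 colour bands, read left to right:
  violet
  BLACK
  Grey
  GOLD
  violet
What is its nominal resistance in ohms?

70.8 Ω

Violet → 7 (first significant figure)
Black → 0 (second significant figure)
Grey → 8 (third significant figure)
Gold → ×0.1 multiplier
708 × 0.1 = 70.8 Ω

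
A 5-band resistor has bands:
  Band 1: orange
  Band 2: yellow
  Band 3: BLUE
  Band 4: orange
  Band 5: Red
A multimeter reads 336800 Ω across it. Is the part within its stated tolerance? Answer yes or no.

Orange → 3 (first significant figure)
Yellow → 4 (second significant figure)
Blue → 6 (third significant figure)
Orange → ×10^3 multiplier
Red → ±2% tolerance
346 × 1000 = 346000 Ω
Allowed range: 339080 Ω to 352920 Ω.
336800 Ω lies outside that range.

no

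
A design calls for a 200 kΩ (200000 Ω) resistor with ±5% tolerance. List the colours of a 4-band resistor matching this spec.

200000 Ω = 20 × 10^4.
2 → red
0 → black
Multiplier 10^4 → yellow.
±5% tolerance → gold.

red, black, yellow, gold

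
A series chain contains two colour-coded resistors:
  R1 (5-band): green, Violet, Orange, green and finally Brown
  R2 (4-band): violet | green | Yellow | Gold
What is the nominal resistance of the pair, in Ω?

58050000 Ω

R1: green, violet, orange → 573; green ×10^5 → 57300000 Ω.
R2: violet, green → 75; yellow ×10^4 → 750000 Ω.
Series: 57300000 + 750000 = 58050000 Ω.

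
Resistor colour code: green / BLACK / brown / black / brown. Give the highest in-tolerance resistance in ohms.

Green → 5 (first significant figure)
Black → 0 (second significant figure)
Brown → 1 (third significant figure)
Black → ×1 multiplier
Brown → ±1% tolerance
501 × 1 = 501 Ω
Highest = 501 × (1 + 1/100) = 506.01 Ω.

506.01 Ω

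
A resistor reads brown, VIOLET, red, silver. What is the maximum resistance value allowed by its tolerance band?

1870 Ω

Brown → 1 (first significant figure)
Violet → 7 (second significant figure)
Red → ×10^2 multiplier
Silver → ±10% tolerance
17 × 100 = 1700 Ω
Maximum = 1700 × (1 + 10/100) = 1870 Ω.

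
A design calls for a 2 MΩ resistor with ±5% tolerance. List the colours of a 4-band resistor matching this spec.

2000000 Ω = 20 × 10^5.
2 → red
0 → black
Multiplier 10^5 → green.
±5% tolerance → gold.

red, black, green, gold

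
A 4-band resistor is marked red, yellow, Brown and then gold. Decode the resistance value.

240 Ω

Red → 2 (first significant figure)
Yellow → 4 (second significant figure)
Brown → ×10 multiplier
24 × 10 = 240 Ω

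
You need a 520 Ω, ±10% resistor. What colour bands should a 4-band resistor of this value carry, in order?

green, red, brown, silver

520 Ω = 52 × 10^1.
5 → green
2 → red
Multiplier 10^1 → brown.
±10% tolerance → silver.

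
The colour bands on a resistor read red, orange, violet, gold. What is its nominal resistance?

Red → 2 (first significant figure)
Orange → 3 (second significant figure)
Violet → ×10^7 multiplier
23 × 10000000 = 230000000 Ω

230000000 Ω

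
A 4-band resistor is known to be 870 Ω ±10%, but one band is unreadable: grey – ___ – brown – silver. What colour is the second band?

870 Ω = 87 × 10^1.
The second band gives digit 7 of the significand, and 7 is violet.

violet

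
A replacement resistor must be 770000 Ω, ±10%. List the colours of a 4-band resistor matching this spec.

violet, violet, yellow, silver

770000 Ω = 77 × 10^4.
7 → violet
7 → violet
Multiplier 10^4 → yellow.
±10% tolerance → silver.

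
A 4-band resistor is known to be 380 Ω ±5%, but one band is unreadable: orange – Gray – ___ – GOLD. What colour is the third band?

380 Ω = 38 × 10^1.
The third band is the multiplier, 10^1, which is brown.

brown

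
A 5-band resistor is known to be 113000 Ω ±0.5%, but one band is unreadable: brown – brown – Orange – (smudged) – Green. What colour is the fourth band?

113000 Ω = 113 × 10^3.
The fourth band is the multiplier, 10^3, which is orange.

orange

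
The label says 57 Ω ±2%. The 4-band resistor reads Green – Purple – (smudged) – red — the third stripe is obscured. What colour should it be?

black

57 Ω = 57 × 10^0.
The third band is the multiplier, 10^0, which is black.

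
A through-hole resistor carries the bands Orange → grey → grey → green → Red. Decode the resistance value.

Orange → 3 (first significant figure)
Grey → 8 (second significant figure)
Grey → 8 (third significant figure)
Green → ×10^5 multiplier
388 × 100000 = 38800000 Ω

38800000 Ω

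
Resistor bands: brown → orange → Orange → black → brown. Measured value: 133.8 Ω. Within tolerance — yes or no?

yes

Brown → 1 (first significant figure)
Orange → 3 (second significant figure)
Orange → 3 (third significant figure)
Black → ×1 multiplier
Brown → ±1% tolerance
133 × 1 = 133 Ω
Allowed range: 131.67 Ω to 134.33 Ω.
133.8 Ω lies inside that range.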